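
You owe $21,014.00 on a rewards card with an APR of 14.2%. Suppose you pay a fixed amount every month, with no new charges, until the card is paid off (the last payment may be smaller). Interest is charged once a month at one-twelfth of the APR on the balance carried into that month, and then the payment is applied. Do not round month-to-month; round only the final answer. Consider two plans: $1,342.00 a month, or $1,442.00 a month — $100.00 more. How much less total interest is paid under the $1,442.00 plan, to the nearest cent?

Monthly rate r = 14.2%/12 = 1.18333% = 0.0118333.
At $1,342.00/mo: n = ⌈−ln(1 − rB₀/P)/ln(1+r)⌉ = 18 payments (last $565.84); total interest = total paid − $21,014.00 = $2,365.84.
At $1,442.00/mo: 17 payments (last $130.36); total interest $2,188.36.
Interest saved = $2,365.84 − $2,188.36 = $177.48.

$177.48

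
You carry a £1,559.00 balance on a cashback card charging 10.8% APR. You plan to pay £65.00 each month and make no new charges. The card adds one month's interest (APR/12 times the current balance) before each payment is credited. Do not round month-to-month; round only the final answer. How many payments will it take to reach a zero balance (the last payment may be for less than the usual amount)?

Monthly rate r = 10.8%/12 = 0.9% = 0.009.
Recurrence: B ← B·(1+r) − £65.00.
Month 1: interest £14.03; balance after payment £1,508.03.
Month 2: interest £13.57; balance after payment £1,456.60.
Closed form: n = −ln(1 − rB₀/P)/ln(1+r) = −ln(0.78414)/ln(1.009) ≈ 27.140, so the balance reaches zero during payment 28.

28 payments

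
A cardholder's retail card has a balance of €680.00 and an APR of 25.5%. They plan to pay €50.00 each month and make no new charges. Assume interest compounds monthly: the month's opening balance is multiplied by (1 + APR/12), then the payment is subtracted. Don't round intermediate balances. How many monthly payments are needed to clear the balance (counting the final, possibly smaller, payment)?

17 payments

Monthly rate r = 25.5%/12 = 2.125% = 0.02125.
Recurrence: B ← B·(1+r) − €50.00.
Month 1: interest €14.45; balance after payment €644.45.
Month 2: interest €13.69; balance after payment €608.14.
Closed form: n = −ln(1 − rB₀/P)/ln(1+r) = −ln(0.711)/ln(1.02125) ≈ 16.221, so the balance reaches zero during payment 17.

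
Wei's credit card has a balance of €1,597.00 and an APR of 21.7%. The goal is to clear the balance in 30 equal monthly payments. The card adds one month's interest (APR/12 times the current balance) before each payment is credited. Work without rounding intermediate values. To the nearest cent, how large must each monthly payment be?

Monthly rate r = 21.7%/12 = 1.80833% = 0.0180833.
Level-payment amortization: P = B₀·r / (1 − (1+r)^(−n)) = 1597.00·0.0180833 / (1 − 1.01808^(−30)).
Denominator 1 − (1+r)^(−30) = 0.415882571.
P = 28.8791 / 0.415882571 ≈ 69.44.

€69.44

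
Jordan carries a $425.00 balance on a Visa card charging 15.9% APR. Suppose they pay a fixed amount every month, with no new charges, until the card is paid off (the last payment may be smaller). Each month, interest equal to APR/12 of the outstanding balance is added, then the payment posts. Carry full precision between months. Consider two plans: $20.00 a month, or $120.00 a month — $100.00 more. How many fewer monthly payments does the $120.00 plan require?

22 fewer payments

Monthly rate r = 15.9%/12 = 1.325% = 0.01325.
At $20.00/mo: n = ⌈−ln(1 − rB₀/P)/ln(1+r)⌉ = 26 payments (last $2.45); total interest = total paid − $425.00 = $77.45.
At $120.00/mo: 4 payments (last $78.35); total interest $13.35.
Payments saved = 26 − 4 = 22.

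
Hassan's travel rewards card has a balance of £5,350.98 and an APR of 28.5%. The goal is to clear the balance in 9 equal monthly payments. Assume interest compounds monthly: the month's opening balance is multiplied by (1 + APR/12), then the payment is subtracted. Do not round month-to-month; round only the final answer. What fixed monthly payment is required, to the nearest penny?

Monthly rate r = 28.5%/12 = 2.375% = 0.02375.
Level-payment amortization: P = B₀·r / (1 − (1+r)^(−n)) = 5350.98·0.02375 / (1 − 1.02375^(−9)).
Denominator 1 − (1+r)^(−9) = 0.190429327.
P = 127.086 / 0.190429327 ≈ 667.36.

£667.36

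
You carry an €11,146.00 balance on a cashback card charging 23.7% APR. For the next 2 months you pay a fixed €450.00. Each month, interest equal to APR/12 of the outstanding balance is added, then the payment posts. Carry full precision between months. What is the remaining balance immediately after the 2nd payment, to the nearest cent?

Monthly rate r = 23.7%/12 = 1.975% = 0.01975.
Each month: B ← B·(1+r) − €450.00.
Month 1: interest €220.13; balance after payment €10,916.13.
Month 2: interest €215.59; balance after payment €10,681.73.

€10,681.73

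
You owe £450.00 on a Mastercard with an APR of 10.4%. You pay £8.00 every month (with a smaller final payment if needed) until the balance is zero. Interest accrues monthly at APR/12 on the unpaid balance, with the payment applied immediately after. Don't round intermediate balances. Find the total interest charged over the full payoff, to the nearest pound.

Monthly rate r = 10.4%/12 = 0.866667% = 0.00866667.
Payoff takes n = ⌈−ln(1 − rB₀/P)/ln(1+r)⌉ = ⌈77.463⌉ = 78 payments; the last is £3.71.
Total paid = 77·£8.00 + £3.71 = £619.71.
Total interest = total paid − principal = £619.71 − £450.00 = £169.71.

£170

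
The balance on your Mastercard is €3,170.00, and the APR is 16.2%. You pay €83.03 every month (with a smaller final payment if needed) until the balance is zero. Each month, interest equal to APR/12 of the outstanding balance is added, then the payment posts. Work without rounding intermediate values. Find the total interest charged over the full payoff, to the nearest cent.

€1,315.75

Monthly rate r = 16.2%/12 = 1.35% = 0.0135.
Payoff takes n = ⌈−ln(1 − rB₀/P)/ln(1+r)⌉ = ⌈54.025⌉ = 55 payments; the last is €2.13.
Total paid = 54·€83.03 + €2.13 = €4,485.75.
Total interest = total paid − principal = €4,485.75 − €3,170.00 = €1,315.75.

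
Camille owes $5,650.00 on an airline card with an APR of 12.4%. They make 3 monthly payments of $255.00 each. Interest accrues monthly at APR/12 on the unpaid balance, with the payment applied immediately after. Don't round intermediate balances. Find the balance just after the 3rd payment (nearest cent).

Monthly rate r = 12.4%/12 = 1.03333% = 0.0103333.
Each month: B ← B·(1+r) − $255.00.
Month 1: interest $58.38; balance after payment $5,453.38.
Month 2: interest $56.35; balance after payment $5,254.73.
Month 3: interest $54.30; balance after payment $5,054.03.

$5,054.03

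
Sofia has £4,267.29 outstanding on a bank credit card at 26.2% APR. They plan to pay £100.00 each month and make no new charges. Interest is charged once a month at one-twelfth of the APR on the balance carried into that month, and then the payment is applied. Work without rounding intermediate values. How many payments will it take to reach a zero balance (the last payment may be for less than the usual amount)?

125 payments

Monthly rate r = 26.2%/12 = 2.18333% = 0.0218333.
Recurrence: B ← B·(1+r) − £100.00.
Month 1: interest £93.17; balance after payment £4,260.46.
Month 2: interest £93.02; balance after payment £4,253.48.
Closed form: n = −ln(1 − rB₀/P)/ln(1+r) = −ln(0.068308)/ln(1.02183) ≈ 124.256, so the balance reaches zero during payment 125.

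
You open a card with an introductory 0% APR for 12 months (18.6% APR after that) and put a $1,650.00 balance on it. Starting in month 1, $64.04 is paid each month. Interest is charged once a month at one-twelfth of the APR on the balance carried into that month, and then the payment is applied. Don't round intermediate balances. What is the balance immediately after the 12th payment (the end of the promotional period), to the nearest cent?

Promo months 1–12 at r₀ = 0%/12 = 0; months 13+ at r₁ = 18.6%/12 = 0.0155.
After month 12 (no interest yet): B = $1,650.00 − 12·$64.04 = $881.52.

$881.52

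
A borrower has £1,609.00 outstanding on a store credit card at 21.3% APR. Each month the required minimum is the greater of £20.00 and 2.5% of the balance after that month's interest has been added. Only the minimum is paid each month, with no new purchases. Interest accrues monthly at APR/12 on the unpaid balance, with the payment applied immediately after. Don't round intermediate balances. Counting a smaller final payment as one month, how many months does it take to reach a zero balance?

161 months

Monthly rate r = 21.3%/12 = 1.775% = 0.01775.
While 2.5% of the post-interest balance exceeds £20.00, each month B ← (B·(1+r))·(1 − 0.025), i.e. B shrinks by the factor (1+r)·0.975 = 0.99231.
This holds for months 1–93. Entering month 94 the balance is £784.53; 2.5% of the post-interest balance is now below £20.00, so the flat £20.00 minimum applies from here.
From month 94 a fixed £20.00 at rate r clears £784.53 in 68 more payments. Total: 93 + 68 = 161 months.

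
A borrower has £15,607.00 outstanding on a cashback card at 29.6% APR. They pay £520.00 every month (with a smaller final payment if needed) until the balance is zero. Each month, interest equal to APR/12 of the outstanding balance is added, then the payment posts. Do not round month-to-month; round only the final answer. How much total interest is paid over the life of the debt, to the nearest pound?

£13,168

Monthly rate r = 29.6%/12 = 2.46667% = 0.0246667.
Payoff takes n = ⌈−ln(1 − rB₀/P)/ln(1+r)⌉ = ⌈55.334⌉ = 56 payments; the last is £175.27.
Total paid = 55·£520.00 + £175.27 = £28,775.27.
Total interest = total paid − principal = £28,775.27 − £15,607.00 = £13,168.27.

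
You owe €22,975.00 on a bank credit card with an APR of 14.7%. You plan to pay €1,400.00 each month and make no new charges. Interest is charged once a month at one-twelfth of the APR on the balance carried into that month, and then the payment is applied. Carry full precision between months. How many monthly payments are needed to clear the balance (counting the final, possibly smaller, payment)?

Monthly rate r = 14.7%/12 = 1.225% = 0.01225.
Recurrence: B ← B·(1+r) − €1,400.00.
Month 1: interest €281.44; balance after payment €21,856.44.
Month 2: interest €267.74; balance after payment €20,724.19.
Closed form: n = −ln(1 − rB₀/P)/ln(1+r) = −ln(0.79897)/ln(1.01225) ≈ 18.433, so the balance reaches zero during payment 19.

19 months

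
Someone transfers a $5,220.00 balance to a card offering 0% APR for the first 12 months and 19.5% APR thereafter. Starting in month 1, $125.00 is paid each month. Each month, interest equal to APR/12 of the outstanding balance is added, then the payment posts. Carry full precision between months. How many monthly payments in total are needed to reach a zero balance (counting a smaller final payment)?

53 payments

Promo months 1–12 at r₀ = 0%/12 = 0; months 13+ at r₁ = 19.5%/12 = 0.01625.
After month 12 (no interest yet): B = $5,220.00 − 12·$125.00 = $3,720.00.
Then at r₁ with $125.00/mo: n₂ = −ln(1 − r₁·B/P)/ln(1+r₁) ≈ 41.00 → 41 more payments.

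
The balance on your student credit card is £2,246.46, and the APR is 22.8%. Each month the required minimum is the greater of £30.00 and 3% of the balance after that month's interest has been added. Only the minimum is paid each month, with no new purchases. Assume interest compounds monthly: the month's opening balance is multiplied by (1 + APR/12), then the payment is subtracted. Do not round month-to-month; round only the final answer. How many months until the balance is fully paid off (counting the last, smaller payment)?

123 months

Monthly rate r = 22.8%/12 = 1.9% = 0.019.
While 3% of the post-interest balance exceeds £30.00, each month B ← (B·(1+r))·(1 − 0.03), i.e. B shrinks by the factor (1+r)·0.97 = 0.98843.
This holds for months 1–72. Entering month 73 the balance is £971.86; 3% of the post-interest balance is now below £30.00, so the flat £30.00 minimum applies from here.
From month 73 a fixed £30.00 at rate r clears £971.86 in 51 more payments. Total: 72 + 51 = 123 months.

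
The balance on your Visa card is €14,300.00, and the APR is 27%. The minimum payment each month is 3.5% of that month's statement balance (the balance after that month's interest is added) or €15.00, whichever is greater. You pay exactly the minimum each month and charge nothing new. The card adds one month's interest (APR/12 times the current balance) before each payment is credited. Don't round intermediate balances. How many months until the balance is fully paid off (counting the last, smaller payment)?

Monthly rate r = 27%/12 = 2.25% = 0.0225.
While 3.5% of the post-interest balance exceeds €15.00, each month B ← (B·(1+r))·(1 − 0.035), i.e. B shrinks by the factor (1+r)·0.965 = 0.98671.
This holds for months 1–264. Entering month 265 the balance is €418.47; 3.5% of the post-interest balance is now below €15.00, so the flat €15.00 minimum applies from here.
From month 265 a fixed €15.00 at rate r clears €418.47 in 45 more payments. Total: 264 + 45 = 309 months.

309 months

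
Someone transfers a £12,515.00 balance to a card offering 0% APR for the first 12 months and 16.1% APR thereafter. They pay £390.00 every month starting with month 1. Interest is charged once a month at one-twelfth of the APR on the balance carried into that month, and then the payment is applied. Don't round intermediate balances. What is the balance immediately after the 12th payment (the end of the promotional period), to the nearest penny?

£7,835.00

Promo months 1–12 at r₀ = 0%/12 = 0; months 13+ at r₁ = 16.1%/12 = 0.0134167.
After month 12 (no interest yet): B = £12,515.00 − 12·£390.00 = £7,835.00.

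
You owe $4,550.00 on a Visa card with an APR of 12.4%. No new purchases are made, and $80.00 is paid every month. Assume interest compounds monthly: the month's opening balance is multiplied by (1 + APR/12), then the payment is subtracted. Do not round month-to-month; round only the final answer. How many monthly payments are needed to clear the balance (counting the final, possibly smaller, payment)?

Monthly rate r = 12.4%/12 = 1.03333% = 0.0103333.
Recurrence: B ← B·(1+r) − $80.00.
Month 1: interest $47.02; balance after payment $4,517.02.
Month 2: interest $46.68; balance after payment $4,483.69.
Closed form: n = −ln(1 − rB₀/P)/ln(1+r) = −ln(0.41229)/ln(1.01033) ≈ 86.187, so the balance reaches zero during payment 87.

87 payments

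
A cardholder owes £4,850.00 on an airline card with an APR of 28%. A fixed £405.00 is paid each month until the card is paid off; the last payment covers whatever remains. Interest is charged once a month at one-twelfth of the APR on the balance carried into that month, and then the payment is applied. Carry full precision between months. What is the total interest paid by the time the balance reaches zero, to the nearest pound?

£905

Monthly rate r = 28%/12 = 2.33333% = 0.0233333.
Payoff takes n = ⌈−ln(1 − rB₀/P)/ln(1+r)⌉ = ⌈14.208⌉ = 15 payments; the last is £84.88.
Total paid = 14·£405.00 + £84.88 = £5,754.88.
Total interest = total paid − principal = £5,754.88 − £4,850.00 = £904.88.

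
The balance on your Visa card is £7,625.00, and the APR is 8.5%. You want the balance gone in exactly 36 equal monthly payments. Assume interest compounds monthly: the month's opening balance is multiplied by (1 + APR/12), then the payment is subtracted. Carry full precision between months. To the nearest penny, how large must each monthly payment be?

Monthly rate r = 8.5%/12 = 0.708333% = 0.00708333.
Level-payment amortization: P = B₀·r / (1 − (1+r)^(−n)) = 7625.00·0.00708333 / (1 − 1.00708^(−36)).
Denominator 1 − (1+r)^(−36) = 0.22438663.
P = 54.0104 / 0.22438663 ≈ 240.70.

£240.70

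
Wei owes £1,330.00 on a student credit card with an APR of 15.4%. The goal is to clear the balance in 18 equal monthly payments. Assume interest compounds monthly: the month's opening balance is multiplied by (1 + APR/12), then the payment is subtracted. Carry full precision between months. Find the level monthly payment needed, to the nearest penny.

£83.22

Monthly rate r = 15.4%/12 = 1.28333% = 0.0128333.
Level-payment amortization: P = B₀·r / (1 − (1+r)^(−n)) = 1330.00·0.0128333 / (1 − 1.01283^(−18)).
Denominator 1 − (1+r)^(−18) = 0.205093126.
P = 17.0683 / 0.205093126 ≈ 83.22.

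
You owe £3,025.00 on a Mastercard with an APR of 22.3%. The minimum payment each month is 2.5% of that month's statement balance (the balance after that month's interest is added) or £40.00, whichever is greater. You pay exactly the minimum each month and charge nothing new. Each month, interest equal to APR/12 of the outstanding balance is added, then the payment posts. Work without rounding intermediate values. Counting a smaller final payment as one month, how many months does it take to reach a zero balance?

Monthly rate r = 22.3%/12 = 1.85833% = 0.0185833.
While 2.5% of the post-interest balance exceeds £40.00, each month B ← (B·(1+r))·(1 − 0.025), i.e. B shrinks by the factor (1+r)·0.975 = 0.99312.
This holds for months 1–95. Entering month 96 the balance is £1,569.78; 2.5% of the post-interest balance is now below £40.00, so the flat £40.00 minimum applies from here.
From month 96 a fixed £40.00 at rate r clears £1,569.78 in 71 more payments. Total: 95 + 71 = 166 months.

166 months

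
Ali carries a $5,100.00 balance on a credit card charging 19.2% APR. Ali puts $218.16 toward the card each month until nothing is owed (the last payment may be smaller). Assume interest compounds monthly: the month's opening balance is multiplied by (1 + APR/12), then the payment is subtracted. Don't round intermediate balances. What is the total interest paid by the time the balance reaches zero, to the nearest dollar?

Monthly rate r = 19.2%/12 = 1.6% = 0.016.
Payoff takes n = ⌈−ln(1 − rB₀/P)/ln(1+r)⌉ = ⌈29.513⌉ = 30 payments; the last is $112.27.
Total paid = 29·$218.16 + $112.27 = $6,438.91.
Total interest = total paid − principal = $6,438.91 − $5,100.00 = $1,338.91.

$1,339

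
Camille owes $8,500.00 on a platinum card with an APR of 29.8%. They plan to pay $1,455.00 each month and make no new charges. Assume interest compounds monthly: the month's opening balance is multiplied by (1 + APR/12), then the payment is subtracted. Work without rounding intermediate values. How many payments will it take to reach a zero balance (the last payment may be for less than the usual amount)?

Monthly rate r = 29.8%/12 = 2.48333% = 0.0248333.
Recurrence: B ← B·(1+r) − $1,455.00.
Month 1: interest $211.08; balance after payment $7,256.08.
Month 2: interest $180.19; balance after payment $5,981.28.
Closed form: n = −ln(1 − rB₀/P)/ln(1+r) = −ln(0.85493)/ln(1.02483) ≈ 6.390, so the balance reaches zero during payment 7.

7 months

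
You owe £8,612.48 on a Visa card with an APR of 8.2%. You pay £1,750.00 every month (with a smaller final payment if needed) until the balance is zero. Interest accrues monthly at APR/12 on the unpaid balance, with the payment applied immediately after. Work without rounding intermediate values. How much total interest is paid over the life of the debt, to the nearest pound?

Monthly rate r = 8.2%/12 = 0.683333% = 0.00683333.
Payoff takes n = ⌈−ln(1 − rB₀/P)/ln(1+r)⌉ = ⌈5.023⌉ = 6 payments; the last is £40.66.
Total paid = 5·£1,750.00 + £40.66 = £8,790.66.
Total interest = total paid − principal = £8,790.66 − £8,612.48 = £178.18.

£178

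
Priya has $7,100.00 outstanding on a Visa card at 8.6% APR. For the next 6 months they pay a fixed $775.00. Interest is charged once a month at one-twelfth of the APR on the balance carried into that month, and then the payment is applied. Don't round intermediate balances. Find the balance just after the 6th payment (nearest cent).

Monthly rate r = 8.6%/12 = 0.716667% = 0.00716667.
Each month: B ← B·(1+r) − $775.00.
Month 1: interest $50.88; balance after payment $6,375.88.
Month 2: interest $45.69; balance after payment $5,646.58.
Month 3: interest $40.47; balance after payment $4,912.04.
Month 4: interest $35.20; balance after payment $4,172.25.
Month 5: interest $29.90; balance after payment $3,427.15.
Month 6: interest $24.56; balance after payment $2,676.71.

$2,676.71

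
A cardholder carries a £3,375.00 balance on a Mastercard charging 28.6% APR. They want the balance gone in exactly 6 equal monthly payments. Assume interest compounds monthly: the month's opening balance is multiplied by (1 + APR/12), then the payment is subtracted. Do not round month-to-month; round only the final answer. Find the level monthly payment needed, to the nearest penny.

Monthly rate r = 28.6%/12 = 2.38333% = 0.0238333.
Level-payment amortization: P = B₀·r / (1 − (1+r)^(−n)) = 3375.00·0.0238333 / (1 − 1.02383^(−6)).
Denominator 1 − (1+r)^(−6) = 0.131790746.
P = 80.4375 / 0.131790746 ≈ 610.34.

£610.34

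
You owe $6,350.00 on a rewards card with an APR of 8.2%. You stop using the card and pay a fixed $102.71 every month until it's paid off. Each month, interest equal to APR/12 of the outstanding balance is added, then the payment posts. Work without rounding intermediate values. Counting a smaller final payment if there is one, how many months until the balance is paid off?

81 months

Monthly rate r = 8.2%/12 = 0.683333% = 0.00683333.
Recurrence: B ← B·(1+r) − $102.71.
Month 1: interest $43.39; balance after payment $6,290.68.
Month 2: interest $42.99; balance after payment $6,230.96.
Closed form: n = −ln(1 − rB₀/P)/ln(1+r) = −ln(0.57753)/ln(1.00683) ≈ 80.614, so the balance reaches zero during payment 81.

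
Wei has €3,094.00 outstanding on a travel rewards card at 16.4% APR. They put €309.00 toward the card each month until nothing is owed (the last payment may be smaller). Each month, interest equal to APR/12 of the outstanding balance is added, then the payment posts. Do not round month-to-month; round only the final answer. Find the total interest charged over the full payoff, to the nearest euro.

€256

Monthly rate r = 16.4%/12 = 1.36667% = 0.0136667.
Payoff takes n = ⌈−ln(1 − rB₀/P)/ln(1+r)⌉ = ⌈10.841⌉ = 11 payments; the last is €260.20.
Total paid = 10·€309.00 + €260.20 = €3,350.20.
Total interest = total paid − principal = €3,350.20 − €3,094.00 = €256.20.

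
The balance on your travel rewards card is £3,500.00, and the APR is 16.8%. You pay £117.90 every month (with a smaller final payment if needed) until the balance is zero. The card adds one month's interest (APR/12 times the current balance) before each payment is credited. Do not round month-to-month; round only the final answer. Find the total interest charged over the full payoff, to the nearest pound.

Monthly rate r = 16.8%/12 = 1.4% = 0.014.
Payoff takes n = ⌈−ln(1 − rB₀/P)/ln(1+r)⌉ = ⌈38.638⌉ = 39 payments; the last is £75.41.
Total paid = 38·£117.90 + £75.41 = £4,555.61.
Total interest = total paid − principal = £4,555.61 − £3,500.00 = £1,055.61.

£1,056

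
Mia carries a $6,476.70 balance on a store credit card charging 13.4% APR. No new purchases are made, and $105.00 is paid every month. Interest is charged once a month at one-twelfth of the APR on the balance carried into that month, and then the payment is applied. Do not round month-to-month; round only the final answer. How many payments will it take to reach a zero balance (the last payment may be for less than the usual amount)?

106 months

Monthly rate r = 13.4%/12 = 1.11667% = 0.0111667.
Recurrence: B ← B·(1+r) − $105.00.
Month 1: interest $72.32; balance after payment $6,444.02.
Month 2: interest $71.96; balance after payment $6,410.98.
Closed form: n = −ln(1 − rB₀/P)/ln(1+r) = −ln(0.31121)/ln(1.01117) ≈ 105.116, so the balance reaches zero during payment 106.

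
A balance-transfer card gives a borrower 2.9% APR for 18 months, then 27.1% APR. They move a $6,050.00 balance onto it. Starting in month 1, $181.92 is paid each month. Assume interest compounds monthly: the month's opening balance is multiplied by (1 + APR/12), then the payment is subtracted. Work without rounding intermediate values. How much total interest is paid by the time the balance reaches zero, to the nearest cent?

$981.47

Promo months 1–18 at r₀ = 2.9%/12 = 0.00241667; months 19+ at r₁ = 27.1%/12 = 0.0225833.
After month 18: iterate B ← B·(1+r₀) − $181.92 for 18 months → $2,975.95.
Then at r₁ with $181.92/mo: n₂ = −ln(1 − r₁·B/P)/ln(1+r₁) ≈ 20.65 → 21 more payments.
Total paid = 38·$181.92 + $118.51 = $7,031.47; interest = $7,031.47 − $6,050.00 = $981.47.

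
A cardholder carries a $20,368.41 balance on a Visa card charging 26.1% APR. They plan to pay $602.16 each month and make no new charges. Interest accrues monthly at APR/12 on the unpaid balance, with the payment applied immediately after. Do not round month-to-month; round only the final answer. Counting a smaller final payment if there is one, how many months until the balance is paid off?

Monthly rate r = 26.1%/12 = 2.175% = 0.02175.
Recurrence: B ← B·(1+r) − $602.16.
Month 1: interest $443.01; balance after payment $20,209.26.
Month 2: interest $439.55; balance after payment $20,046.65.
Closed form: n = −ln(1 − rB₀/P)/ln(1+r) = −ln(0.26429)/ln(1.02175) ≈ 61.844, so the balance reaches zero during payment 62.

62 months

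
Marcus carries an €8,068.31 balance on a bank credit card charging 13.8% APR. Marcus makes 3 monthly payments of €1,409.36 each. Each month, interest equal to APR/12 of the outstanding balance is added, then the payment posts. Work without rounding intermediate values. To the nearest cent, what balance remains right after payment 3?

€4,072.99

Monthly rate r = 13.8%/12 = 1.15% = 0.0115.
Each month: B ← B·(1+r) − €1,409.36.
Month 1: interest €92.79; balance after payment €6,751.74.
Month 2: interest €77.64; balance after payment €5,420.02.
Month 3: interest €62.33; balance after payment €4,072.99.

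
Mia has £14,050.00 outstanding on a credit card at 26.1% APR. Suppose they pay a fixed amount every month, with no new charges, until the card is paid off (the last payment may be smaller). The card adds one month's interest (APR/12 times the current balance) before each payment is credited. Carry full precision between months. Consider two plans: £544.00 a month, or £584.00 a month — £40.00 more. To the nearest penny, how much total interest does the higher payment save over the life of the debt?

Monthly rate r = 26.1%/12 = 2.175% = 0.02175.
At £544.00/mo: n = ⌈−ln(1 − rB₀/P)/ln(1+r)⌉ = 39 payments (last £186.05); total interest = total paid − £14,050.00 = £6,808.05.
At £584.00/mo: 35 payments (last £251.91); total interest £6,057.91.
Interest saved = £6,808.05 − £6,057.91 = £750.14.

£750.14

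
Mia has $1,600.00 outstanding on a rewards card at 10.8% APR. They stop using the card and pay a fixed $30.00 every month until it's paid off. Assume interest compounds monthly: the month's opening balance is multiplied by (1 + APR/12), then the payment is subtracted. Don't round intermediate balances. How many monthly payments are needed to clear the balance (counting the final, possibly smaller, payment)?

73 months

Monthly rate r = 10.8%/12 = 0.9% = 0.009.
Recurrence: B ← B·(1+r) − $30.00.
Month 1: interest $14.40; balance after payment $1,584.40.
Month 2: interest $14.26; balance after payment $1,568.66.
Closed form: n = −ln(1 − rB₀/P)/ln(1+r) = −ln(0.52)/ln(1.009) ≈ 72.985, so the balance reaches zero during payment 73.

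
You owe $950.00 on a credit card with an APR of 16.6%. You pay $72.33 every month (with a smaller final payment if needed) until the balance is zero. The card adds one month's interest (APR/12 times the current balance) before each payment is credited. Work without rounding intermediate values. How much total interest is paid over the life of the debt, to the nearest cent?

Monthly rate r = 16.6%/12 = 1.38333% = 0.0138333.
Payoff takes n = ⌈−ln(1 − rB₀/P)/ln(1+r)⌉ = ⌈14.595⌉ = 15 payments; the last is $43.16.
Total paid = 14·$72.33 + $43.16 = $1,055.78.
Total interest = total paid − principal = $1,055.78 − $950.00 = $105.78.

$105.78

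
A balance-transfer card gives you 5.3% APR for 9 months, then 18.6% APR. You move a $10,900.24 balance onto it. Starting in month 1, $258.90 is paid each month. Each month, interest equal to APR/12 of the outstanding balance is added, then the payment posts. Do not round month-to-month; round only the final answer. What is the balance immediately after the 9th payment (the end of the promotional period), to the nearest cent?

Promo months 1–9 at r₀ = 5.3%/12 = 0.00441667; months 10+ at r₁ = 18.6%/12 = 0.0155.
After month 9: iterate B ← B·(1+r₀) − $258.90 for 9 months → $8,969.57.

$8,969.57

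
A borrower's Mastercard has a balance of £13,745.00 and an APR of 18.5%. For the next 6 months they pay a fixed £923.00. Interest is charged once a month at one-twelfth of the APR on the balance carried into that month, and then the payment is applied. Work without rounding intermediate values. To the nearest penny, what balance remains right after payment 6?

Monthly rate r = 18.5%/12 = 1.54167% = 0.0154167.
Each month: B ← B·(1+r) − £923.00.
Month 1: interest £211.90; balance after payment £13,033.90.
Month 2: interest £200.94; balance after payment £12,311.84.
Month 3: interest £189.81; balance after payment £11,578.65.
Month 4: interest £178.50; balance after payment £10,834.15.
Month 5: interest £167.03; balance after payment £10,078.18.
Month 6: interest £155.37; balance after payment £9,310.55.

£9,310.55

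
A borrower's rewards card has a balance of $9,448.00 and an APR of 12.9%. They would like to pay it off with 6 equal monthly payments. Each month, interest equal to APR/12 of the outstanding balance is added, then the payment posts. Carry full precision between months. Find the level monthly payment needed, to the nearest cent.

Monthly rate r = 12.9%/12 = 1.075% = 0.01075.
Level-payment amortization: P = B₀·r / (1 − (1+r)^(−n)) = 9448.00·0.01075 / (1 − 1.01075^(−6)).
Denominator 1 − (1+r)^(−6) = 0.0621411089.
P = 101.566 / 0.0621411089 ≈ 1634.44.

$1,634.44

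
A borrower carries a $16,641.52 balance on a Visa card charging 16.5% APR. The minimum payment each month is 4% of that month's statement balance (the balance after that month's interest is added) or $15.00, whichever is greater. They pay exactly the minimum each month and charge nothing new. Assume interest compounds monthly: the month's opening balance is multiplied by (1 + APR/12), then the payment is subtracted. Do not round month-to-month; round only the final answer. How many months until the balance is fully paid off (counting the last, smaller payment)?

171 months

Monthly rate r = 16.5%/12 = 1.375% = 0.01375.
While 4% of the post-interest balance exceeds $15.00, each month B ← (B·(1+r))·(1 − 0.04), i.e. B shrinks by the factor (1+r)·0.96 = 0.9732.
This holds for months 1–141. Entering month 142 the balance is $361.15; 4% of the post-interest balance is now below $15.00, so the flat $15.00 minimum applies from here.
From month 142 a fixed $15.00 at rate r clears $361.15 in 30 more payments. Total: 141 + 30 = 171 months.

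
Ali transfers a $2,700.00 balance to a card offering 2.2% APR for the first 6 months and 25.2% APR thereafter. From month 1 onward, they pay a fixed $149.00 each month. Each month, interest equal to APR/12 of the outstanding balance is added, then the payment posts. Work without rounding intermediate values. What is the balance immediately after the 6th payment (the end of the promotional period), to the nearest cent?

$1,831.73

Promo months 1–6 at r₀ = 2.2%/12 = 0.00183333; months 7+ at r₁ = 25.2%/12 = 0.021.
After month 6: iterate B ← B·(1+r₀) − $149.00 for 6 months → $1,831.73.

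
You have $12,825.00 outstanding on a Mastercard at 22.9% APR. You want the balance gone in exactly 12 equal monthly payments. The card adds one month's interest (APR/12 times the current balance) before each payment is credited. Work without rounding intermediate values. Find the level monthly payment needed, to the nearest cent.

Monthly rate r = 22.9%/12 = 1.90833% = 0.0190833.
Level-payment amortization: P = B₀·r / (1 − (1+r)^(−n)) = 12825.00·0.0190833 / (1 − 1.01908^(−12)).
Denominator 1 − (1+r)^(−12) = 0.202953585.
P = 244.744 / 0.202953585 ≈ 1205.91.

$1,205.91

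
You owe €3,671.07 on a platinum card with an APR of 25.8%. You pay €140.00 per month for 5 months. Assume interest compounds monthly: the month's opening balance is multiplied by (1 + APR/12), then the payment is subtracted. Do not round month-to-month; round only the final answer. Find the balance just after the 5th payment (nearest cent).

€3,352.29

Monthly rate r = 25.8%/12 = 2.15% = 0.0215.
Each month: B ← B·(1+r) − €140.00.
Month 1: interest €78.93; balance after payment €3,610.00.
Month 2: interest €77.61; balance after payment €3,547.61.
Month 3: interest €76.27; balance after payment €3,483.89.
Month 4: interest €74.90; balance after payment €3,418.79.
Month 5: interest €73.50; balance after payment €3,352.29.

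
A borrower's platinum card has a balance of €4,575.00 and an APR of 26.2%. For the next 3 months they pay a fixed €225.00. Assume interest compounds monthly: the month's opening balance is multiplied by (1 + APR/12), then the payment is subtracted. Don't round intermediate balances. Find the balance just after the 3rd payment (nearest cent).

Monthly rate r = 26.2%/12 = 2.18333% = 0.0218333.
Each month: B ← B·(1+r) − €225.00.
Month 1: interest €99.89; balance after payment €4,449.89.
Month 2: interest €97.16; balance after payment €4,322.04.
Month 3: interest €94.36; balance after payment €4,191.41.

€4,191.41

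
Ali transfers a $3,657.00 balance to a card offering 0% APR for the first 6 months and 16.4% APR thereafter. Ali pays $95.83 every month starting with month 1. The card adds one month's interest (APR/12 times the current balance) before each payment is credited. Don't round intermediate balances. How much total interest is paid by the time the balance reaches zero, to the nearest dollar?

Promo months 1–6 at r₀ = 0%/12 = 0; months 7+ at r₁ = 16.4%/12 = 0.0136667.
After month 6 (no interest yet): B = $3,657.00 − 6·$95.83 = $3,082.02.
Then at r₁ with $95.83/mo: n₂ = −ln(1 − r₁·B/P)/ln(1+r₁) ≈ 42.65 → 43 more payments.
Total paid = 48·$95.83 + $62.85 = $4,662.69; interest = $4,662.69 − $3,657.00 = $1,005.69.

$1,006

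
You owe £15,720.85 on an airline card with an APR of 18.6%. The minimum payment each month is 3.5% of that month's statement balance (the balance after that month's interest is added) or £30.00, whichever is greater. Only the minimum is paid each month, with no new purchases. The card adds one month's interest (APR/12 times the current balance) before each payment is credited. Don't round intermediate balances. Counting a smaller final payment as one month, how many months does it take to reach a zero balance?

182 months

Monthly rate r = 18.6%/12 = 1.55% = 0.0155.
While 3.5% of the post-interest balance exceeds £30.00, each month B ← (B·(1+r))·(1 − 0.035), i.e. B shrinks by the factor (1+r)·0.965 = 0.97996.
This holds for months 1–145. Entering month 146 the balance is £834.69; 3.5% of the post-interest balance is now below £30.00, so the flat £30.00 minimum applies from here.
From month 146 a fixed £30.00 at rate r clears £834.69 in 37 more payments. Total: 145 + 37 = 182 months.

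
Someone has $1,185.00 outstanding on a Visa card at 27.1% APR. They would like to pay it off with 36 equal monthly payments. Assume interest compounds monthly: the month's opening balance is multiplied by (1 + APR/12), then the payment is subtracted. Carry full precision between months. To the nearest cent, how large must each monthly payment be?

$48.44

Monthly rate r = 27.1%/12 = 2.25833% = 0.0225833.
Level-payment amortization: P = B₀·r / (1 − (1+r)^(−n)) = 1185.00·0.0225833 / (1 − 1.02258^(−36)).
Denominator 1 − (1+r)^(−36) = 0.552444975.
P = 26.7613 / 0.552444975 ≈ 48.44.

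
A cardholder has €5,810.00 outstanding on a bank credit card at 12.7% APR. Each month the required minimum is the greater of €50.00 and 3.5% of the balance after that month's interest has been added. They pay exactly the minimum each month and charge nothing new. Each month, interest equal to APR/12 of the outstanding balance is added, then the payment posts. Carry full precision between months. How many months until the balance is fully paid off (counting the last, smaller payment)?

Monthly rate r = 12.7%/12 = 1.05833% = 0.0105833.
While 3.5% of the post-interest balance exceeds €50.00, each month B ← (B·(1+r))·(1 − 0.035), i.e. B shrinks by the factor (1+r)·0.965 = 0.97521.
This holds for months 1–57. Entering month 58 the balance is €1,389.46; 3.5% of the post-interest balance is now below €50.00, so the flat €50.00 minimum applies from here.
From month 58 a fixed €50.00 at rate r clears €1,389.46 in 34 more payments. Total: 57 + 34 = 91 months.

91 months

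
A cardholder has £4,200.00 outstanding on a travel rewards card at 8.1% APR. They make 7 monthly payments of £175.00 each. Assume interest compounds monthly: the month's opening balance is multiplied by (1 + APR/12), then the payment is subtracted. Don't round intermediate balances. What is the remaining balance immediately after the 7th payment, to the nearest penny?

£3,152.43

Monthly rate r = 8.1%/12 = 0.675% = 0.00675.
Each month: B ← B·(1+r) − £175.00.
Month 1: interest £28.35; balance after payment £4,053.35.
Month 2: interest £27.36; balance after payment £3,905.71.
Month 3: interest £26.36; balance after payment £3,757.07.
Month 4: interest £25.36; balance after payment £3,607.43.
Month 5: interest £24.35; balance after payment £3,456.78.
Month 6: interest £23.33; balance after payment £3,305.12.
Month 7: interest £22.31; balance after payment £3,152.43.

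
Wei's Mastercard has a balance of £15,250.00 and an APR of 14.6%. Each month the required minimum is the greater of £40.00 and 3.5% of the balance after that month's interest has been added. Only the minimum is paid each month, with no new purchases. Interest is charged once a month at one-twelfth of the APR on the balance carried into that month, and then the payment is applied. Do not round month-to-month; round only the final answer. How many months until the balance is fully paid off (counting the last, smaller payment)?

Monthly rate r = 14.6%/12 = 1.21667% = 0.0121667.
While 3.5% of the post-interest balance exceeds £40.00, each month B ← (B·(1+r))·(1 − 0.035), i.e. B shrinks by the factor (1+r)·0.965 = 0.97674.
This holds for months 1–111. Entering month 112 the balance is £1,118.86; 3.5% of the post-interest balance is now below £40.00, so the flat £40.00 minimum applies from here.
From month 112 a fixed £40.00 at rate r clears £1,118.86 in 35 more payments. Total: 111 + 35 = 146 months.

146 months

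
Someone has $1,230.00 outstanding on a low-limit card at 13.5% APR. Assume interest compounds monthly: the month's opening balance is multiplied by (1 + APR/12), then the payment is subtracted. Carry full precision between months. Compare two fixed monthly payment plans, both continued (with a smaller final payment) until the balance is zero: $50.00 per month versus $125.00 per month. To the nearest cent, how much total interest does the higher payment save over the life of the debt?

Monthly rate r = 13.5%/12 = 1.125% = 0.01125.
At $50.00/mo: n = ⌈−ln(1 − rB₀/P)/ln(1+r)⌉ = 29 payments (last $48.10); total interest = total paid − $1,230.00 = $218.10.
At $125.00/mo: 11 payments (last $61.06); total interest $81.06.
Interest saved = $218.10 − $81.06 = $137.04.

$137.04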